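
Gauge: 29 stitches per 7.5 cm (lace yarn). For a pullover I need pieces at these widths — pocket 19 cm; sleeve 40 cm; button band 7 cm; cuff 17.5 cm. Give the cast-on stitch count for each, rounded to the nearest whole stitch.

pocket 73; sleeve 155; button band 27; cuff 68.

Rate = 29/7.5 = 3.867 sts per cm.
pocket: 19 × 3.867 = 73.47 → 73.
sleeve: 40 × 3.867 = 154.67 → 155.
button band: 7 × 3.867 = 27.07 → 27.
cuff: 17.5 × 3.867 = 67.67 → 68.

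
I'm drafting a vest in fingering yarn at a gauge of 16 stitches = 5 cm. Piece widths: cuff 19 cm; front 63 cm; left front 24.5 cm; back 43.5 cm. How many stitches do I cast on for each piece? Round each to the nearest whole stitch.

cuff 61; front 202; left front 78; back 139.

Rate = 16/5 = 3.2 sts per cm.
cuff: 19 × 3.2 = 60.80 → 61.
front: 63 × 3.2 = 201.60 → 202.
left front: 24.5 × 3.2 = 78.40 → 78.
back: 43.5 × 3.2 = 139.20 → 139.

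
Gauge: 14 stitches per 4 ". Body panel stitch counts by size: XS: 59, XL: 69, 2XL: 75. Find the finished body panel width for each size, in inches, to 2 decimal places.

XS 16.86 inches; XL 19.71 inches; 2XL 21.43 inches.

14/4 = 3.5 sts per in.
XS: 59 / 3.5 = 16.857 → 16.86 in.
XL: 69 / 3.5 = 19.714 → 19.71 in.
2XL: 75 / 3.5 = 21.429 → 21.43 in.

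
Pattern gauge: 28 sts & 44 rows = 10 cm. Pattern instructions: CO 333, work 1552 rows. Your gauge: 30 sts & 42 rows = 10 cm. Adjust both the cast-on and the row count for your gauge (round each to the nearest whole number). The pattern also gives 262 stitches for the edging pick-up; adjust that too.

Stitches: 333 × 30/28 = 356.79 → 357.
Rows: 1552 × 42/44 = 1481.45 → 1481.
edging pick-up: 262 × 30/28 = 280.71 → 281.

Cast on 357 stitches; work 1481 rows; edging pick-up 281 stitches.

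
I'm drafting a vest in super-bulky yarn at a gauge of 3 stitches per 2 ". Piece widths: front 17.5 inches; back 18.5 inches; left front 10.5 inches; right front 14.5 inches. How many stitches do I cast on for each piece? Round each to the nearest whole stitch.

front 26; back 28; left front 16; right front 22.

Rate = 3/2 = 1.5 sts per in.
front: 17.5 × 1.5 = 26.25 → 26.
back: 18.5 × 1.5 = 27.75 → 28.
left front: 10.5 × 1.5 = 15.75 → 16.
right front: 14.5 × 1.5 = 21.75 → 22.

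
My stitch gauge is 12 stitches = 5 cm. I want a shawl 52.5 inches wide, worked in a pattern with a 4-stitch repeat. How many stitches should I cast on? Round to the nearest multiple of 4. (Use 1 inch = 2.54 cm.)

Cast on 320 stitches.

52.5 in = 52.5 × 2.54 = 133.35 cm.
12 / 5 = 2.4 sts/cm.
133.35 × 2.4 = 320.04 sts.
→ 320.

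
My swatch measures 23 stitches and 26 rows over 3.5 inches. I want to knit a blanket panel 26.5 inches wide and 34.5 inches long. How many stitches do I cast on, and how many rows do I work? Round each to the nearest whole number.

Stitch gauge = 23/3.5 = 6.571 sts/in; 26.5 × 6.571 = 174.14 → 174 sts.
Row gauge = 26/3.5 = 7.429 rows/in; 34.5 × 7.429 = 256.29 → 256 rows.

Cast on 174 stitches and work 256 rows.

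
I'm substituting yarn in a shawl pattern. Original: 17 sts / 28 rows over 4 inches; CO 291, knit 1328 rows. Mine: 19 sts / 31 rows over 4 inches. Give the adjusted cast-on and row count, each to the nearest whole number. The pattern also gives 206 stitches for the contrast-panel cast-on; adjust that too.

Cast on 325 stitches; work 1470 rows; contrast-panel cast-on 230 stitches.

Stitches: 291 × 19/17 = 325.24 → 325.
Rows: 1328 × 31/28 = 1470.29 → 1470.
contrast-panel cast-on: 206 × 19/17 = 230.24 → 230.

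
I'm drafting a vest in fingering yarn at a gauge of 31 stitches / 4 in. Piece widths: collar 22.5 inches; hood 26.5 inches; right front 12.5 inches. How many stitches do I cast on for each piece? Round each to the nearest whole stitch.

collar 174; hood 205; right front 97.

Rate = 31/4 = 7.75 sts per in.
collar: 22.5 × 7.75 = 174.38 → 174.
hood: 26.5 × 7.75 = 205.38 → 205.
right front: 12.5 × 7.75 = 96.88 → 97.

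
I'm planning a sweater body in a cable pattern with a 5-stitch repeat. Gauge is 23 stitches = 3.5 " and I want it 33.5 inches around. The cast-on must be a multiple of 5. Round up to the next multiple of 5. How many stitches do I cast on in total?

23 / 3.5 = 6.571 sts per inch.
33.5 × 6.571 = 220.14 sts.
Next multiple of 5: 225.

CO 225 sts.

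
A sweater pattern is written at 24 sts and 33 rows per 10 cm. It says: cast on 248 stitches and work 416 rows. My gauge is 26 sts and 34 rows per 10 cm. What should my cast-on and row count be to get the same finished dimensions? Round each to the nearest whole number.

Cast on 269 stitches; work 429 rows.

Stitches: 248 × 26/24 = 268.67 → 269.
Rows: 416 × 34/33 = 428.61 → 429.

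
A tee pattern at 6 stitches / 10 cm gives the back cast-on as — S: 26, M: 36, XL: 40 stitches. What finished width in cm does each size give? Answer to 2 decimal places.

6/10 = 0.6 sts per cm.
S: 26 / 0.6 = 43.333 → 43.33 cm.
M: 36 / 0.6 = 60.000 → 60.00 cm.
XL: 40 / 0.6 = 66.667 → 66.67 cm.

S 43.33 cm; M 60.00 cm; XL 66.67 cm.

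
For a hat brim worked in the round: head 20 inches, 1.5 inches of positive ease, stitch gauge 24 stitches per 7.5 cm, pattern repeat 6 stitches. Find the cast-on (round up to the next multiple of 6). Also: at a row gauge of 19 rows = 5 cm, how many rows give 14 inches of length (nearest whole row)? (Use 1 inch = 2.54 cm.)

Cast on 180 stitches; work 135 rows.

Finished = 20 + 1.5 = 21.5 inches.
21.5 inches × 2.54 = 54.61 cm.
24/7.5 = 3.2 sts per cm; 54.61 × 3.2 = 174.75 sts.
Next multiple of 6 → 180.
14 inches = 35.56 cm; × 3.8 = 135.13 → 135 rows.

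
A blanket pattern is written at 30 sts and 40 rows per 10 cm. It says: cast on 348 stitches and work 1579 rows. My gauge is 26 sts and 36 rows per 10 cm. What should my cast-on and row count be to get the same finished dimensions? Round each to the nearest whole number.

Stitches: 348 × 26/30 = 301.60 → 302.
Rows: 1579 × 36/40 = 1421.10 → 1421.

Cast on 302 stitches; work 1421 rows.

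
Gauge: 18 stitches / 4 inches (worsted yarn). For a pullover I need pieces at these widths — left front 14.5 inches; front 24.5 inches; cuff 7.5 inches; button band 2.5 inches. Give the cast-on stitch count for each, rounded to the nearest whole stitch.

Rate = 18/4 = 4.5 sts per in.
left front: 14.5 × 4.5 = 65.25 → 65.
front: 24.5 × 4.5 = 110.25 → 110.
cuff: 7.5 × 4.5 = 33.75 → 34.
button band: 2.5 × 4.5 = 11.25 → 11.

left front 65; front 110; cuff 34; button band 11.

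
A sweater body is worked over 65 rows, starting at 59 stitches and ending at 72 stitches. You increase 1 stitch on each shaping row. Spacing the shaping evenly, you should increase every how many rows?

Stitches to add: |72 − 59| = 13.
Shaping rows needed: 13 / 1 = 13.
65 rows / 13 = every 5 rows.

Increase every 5th row.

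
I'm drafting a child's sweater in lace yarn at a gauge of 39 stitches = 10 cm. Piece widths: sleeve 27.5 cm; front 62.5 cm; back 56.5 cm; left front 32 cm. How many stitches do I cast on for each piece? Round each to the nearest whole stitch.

Rate = 39/10 = 3.9 sts per cm.
sleeve: 27.5 × 3.9 = 107.25 → 107.
front: 62.5 × 3.9 = 243.75 → 244.
back: 56.5 × 3.9 = 220.35 → 220.
left front: 32 × 3.9 = 124.80 → 125.

sleeve 107; front 244; back 220; left front 125.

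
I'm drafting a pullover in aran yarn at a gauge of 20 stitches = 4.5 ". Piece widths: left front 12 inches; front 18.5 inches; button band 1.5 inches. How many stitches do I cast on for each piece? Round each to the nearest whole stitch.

left front 53; front 82; button band 7.

Rate = 20/4.5 = 4.444 sts per in.
left front: 12 × 4.444 = 53.33 → 53.
front: 18.5 × 4.444 = 82.22 → 82.
button band: 1.5 × 4.444 = 6.67 → 7.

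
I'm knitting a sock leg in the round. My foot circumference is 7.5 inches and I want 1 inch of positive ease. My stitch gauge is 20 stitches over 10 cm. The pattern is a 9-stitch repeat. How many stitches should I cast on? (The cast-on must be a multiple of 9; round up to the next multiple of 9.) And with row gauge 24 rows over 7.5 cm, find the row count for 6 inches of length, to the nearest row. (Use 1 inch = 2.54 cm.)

Cast on 45 stitches; work 49 rows.

Finished = 7.5 + 1 = 8.5 inches.
8.5 inches × 2.54 = 21.59 cm.
20/10 = 2 sts per cm; 21.59 × 2 = 43.18 sts.
Next multiple of 9 → 45.
6 inches = 15.24 cm; × 3.2 = 48.77 → 49 rows.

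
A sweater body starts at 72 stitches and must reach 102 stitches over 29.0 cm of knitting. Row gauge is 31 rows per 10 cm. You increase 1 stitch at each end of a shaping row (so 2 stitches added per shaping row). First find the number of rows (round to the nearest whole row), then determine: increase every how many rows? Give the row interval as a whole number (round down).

Rows = 29.0 × 3.1 = 89.9 → 90 rows.
Stitches to add: 30 → 15 shaping rows (at 2 st each).
90 / 15 = 6.00 → every 6 rows.

Increase every 6th row.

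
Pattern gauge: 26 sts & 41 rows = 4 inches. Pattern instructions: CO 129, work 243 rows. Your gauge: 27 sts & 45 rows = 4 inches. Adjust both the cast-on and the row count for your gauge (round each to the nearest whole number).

Cast on 134 stitches; work 267 rows.

Stitches: 129 × 27/26 = 133.96 → 134.
Rows: 243 × 45/41 = 266.71 → 267.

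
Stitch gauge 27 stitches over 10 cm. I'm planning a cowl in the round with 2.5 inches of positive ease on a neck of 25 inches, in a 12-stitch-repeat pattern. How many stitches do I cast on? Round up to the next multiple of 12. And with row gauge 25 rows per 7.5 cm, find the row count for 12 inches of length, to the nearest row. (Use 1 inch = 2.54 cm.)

Cast on 192 stitches; work 102 rows.

Finished = 25 + 2.5 = 27.5 inches.
27.5 inches × 2.54 = 69.85 cm.
27/10 = 2.7 sts per cm; 69.85 × 2.7 = 188.59 sts.
Next multiple of 12 → 192.
12 inches = 30.48 cm; × 3.333 = 101.60 → 102 rows.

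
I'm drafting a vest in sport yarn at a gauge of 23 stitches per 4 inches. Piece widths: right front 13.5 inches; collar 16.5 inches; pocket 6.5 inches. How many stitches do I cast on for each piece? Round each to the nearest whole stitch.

right front 78; collar 95; pocket 37.

Rate = 23/4 = 5.75 sts per in.
right front: 13.5 × 5.75 = 77.62 → 78.
collar: 16.5 × 5.75 = 94.88 → 95.
pocket: 6.5 × 5.75 = 37.38 → 37.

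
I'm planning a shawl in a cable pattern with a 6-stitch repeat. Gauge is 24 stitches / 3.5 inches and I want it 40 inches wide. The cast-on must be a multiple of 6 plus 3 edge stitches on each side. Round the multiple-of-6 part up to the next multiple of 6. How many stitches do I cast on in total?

24 / 3.5 = 6.857 sts per inch.
40 × 6.857 = 274.29 sts.
Less 6 edge sts → 268.29 for the repeat.
Next multiple of 6: 270.
Add back 6 edge sts → 276.

276 stitches.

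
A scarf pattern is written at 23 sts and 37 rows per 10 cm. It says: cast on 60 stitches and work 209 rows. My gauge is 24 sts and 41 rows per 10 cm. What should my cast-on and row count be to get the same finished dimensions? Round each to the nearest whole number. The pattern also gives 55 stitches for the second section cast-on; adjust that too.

Cast on 63 stitches; work 232 rows; second section cast-on 57 stitches.

Stitches: 60 × 24/23 = 62.61 → 63.
Rows: 209 × 41/37 = 231.59 → 232.
second section cast-on: 55 × 24/23 = 57.39 → 57.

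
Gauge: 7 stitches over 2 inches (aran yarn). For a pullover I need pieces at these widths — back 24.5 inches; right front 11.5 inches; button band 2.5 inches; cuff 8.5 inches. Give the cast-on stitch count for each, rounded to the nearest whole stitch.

back 86; right front 40; button band 9; cuff 30.

Rate = 7/2 = 3.5 sts per in.
back: 24.5 × 3.5 = 85.75 → 86.
right front: 11.5 × 3.5 = 40.25 → 40.
button band: 2.5 × 3.5 = 8.75 → 9.
cuff: 8.5 × 3.5 = 29.75 → 30.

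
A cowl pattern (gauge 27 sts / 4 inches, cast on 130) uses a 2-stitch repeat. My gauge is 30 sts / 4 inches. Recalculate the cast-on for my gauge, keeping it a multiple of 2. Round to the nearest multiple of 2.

130 × 30 / 27 = 144.44.
Nearest multiple of 2: 144.

CO 144 sts.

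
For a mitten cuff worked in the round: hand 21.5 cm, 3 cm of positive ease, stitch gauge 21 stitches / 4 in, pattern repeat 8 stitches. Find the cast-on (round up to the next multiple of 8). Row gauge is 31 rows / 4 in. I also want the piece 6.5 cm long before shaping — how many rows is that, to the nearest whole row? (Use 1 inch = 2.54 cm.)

Finished = 21.5 + 3 = 24.5 cm.
24.5 cm × 1/2.54 = 9.65 inches.
21/4 = 5.25 sts per in; 9.65 × 5.25 = 50.64 sts.
Next multiple of 8 → 56.
6.5 cm = 2.56 inches; × 7.75 = 19.83 → 20 rows.

Cast on 56 stitches; work 20 rows.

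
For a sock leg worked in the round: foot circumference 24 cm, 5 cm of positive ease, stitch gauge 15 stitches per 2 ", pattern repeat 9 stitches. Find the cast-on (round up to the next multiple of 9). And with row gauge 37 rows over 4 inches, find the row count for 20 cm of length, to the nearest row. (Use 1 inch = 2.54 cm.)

Finished = 24 + 5 = 29 cm.
29 cm × 1/2.54 = 11.42 inches.
15/2 = 7.5 sts per in; 11.42 × 7.5 = 85.63 sts.
Next multiple of 9 → 90.
20 cm = 7.87 inches; × 9.25 = 72.83 → 73 rows.

Cast on 90 stitches; work 73 rows.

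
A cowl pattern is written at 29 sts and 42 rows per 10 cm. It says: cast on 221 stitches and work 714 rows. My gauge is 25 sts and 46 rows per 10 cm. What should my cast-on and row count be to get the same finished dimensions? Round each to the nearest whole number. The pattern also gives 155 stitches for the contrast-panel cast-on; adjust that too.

Cast on 191 stitches; work 782 rows; contrast-panel cast-on 134 stitches.

Stitches: 221 × 25/29 = 190.52 → 191.
Rows: 714 × 46/42 = 782.00 → 782.
contrast-panel cast-on: 155 × 25/29 = 133.62 → 134.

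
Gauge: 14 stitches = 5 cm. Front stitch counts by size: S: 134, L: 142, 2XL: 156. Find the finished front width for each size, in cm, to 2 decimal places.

14/5 = 2.8 sts per cm.
S: 134 / 2.8 = 47.857 → 47.86 cm.
L: 142 / 2.8 = 50.714 → 50.71 cm.
2XL: 156 / 2.8 = 55.714 → 55.71 cm.

S 47.86 cm; L 50.71 cm; 2XL 55.71 cm.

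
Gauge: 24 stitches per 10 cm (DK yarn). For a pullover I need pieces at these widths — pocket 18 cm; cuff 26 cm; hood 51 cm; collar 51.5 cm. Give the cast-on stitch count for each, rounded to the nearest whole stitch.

pocket 43; cuff 62; hood 122; collar 124.

Rate = 24/10 = 2.4 sts per cm.
pocket: 18 × 2.4 = 43.20 → 43.
cuff: 26 × 2.4 = 62.40 → 62.
hood: 51 × 2.4 = 122.40 → 122.
collar: 51.5 × 2.4 = 123.60 → 124.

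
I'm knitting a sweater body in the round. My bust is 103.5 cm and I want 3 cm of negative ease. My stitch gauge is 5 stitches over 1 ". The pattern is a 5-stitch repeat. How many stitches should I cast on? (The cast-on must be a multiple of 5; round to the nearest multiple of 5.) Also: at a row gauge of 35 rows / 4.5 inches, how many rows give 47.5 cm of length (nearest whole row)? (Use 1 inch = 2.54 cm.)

Finished = 103.5 − 3 = 100.5 cm.
100.5 cm × 1/2.54 = 39.57 inches.
5/1 = 5 sts per in; 39.57 × 5 = 197.83 sts.
Nearest multiple of 5 → 200.
47.5 cm = 18.70 inches; × 7.778 = 145.45 → 145 rows.

Cast on 200 stitches; work 145 rows.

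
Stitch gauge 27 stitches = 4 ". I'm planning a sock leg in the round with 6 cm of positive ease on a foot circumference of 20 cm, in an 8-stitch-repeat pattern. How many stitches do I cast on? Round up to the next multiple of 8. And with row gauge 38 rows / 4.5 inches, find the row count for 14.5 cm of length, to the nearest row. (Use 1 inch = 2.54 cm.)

Finished = 20 + 6 = 26 cm.
26 cm × 1/2.54 = 10.24 inches.
27/4 = 6.75 sts per in; 10.24 × 6.75 = 69.09 sts.
Next multiple of 8 → 72.
14.5 cm = 5.71 inches; × 8.444 = 48.21 → 48 rows.

Cast on 72 stitches; work 48 rows.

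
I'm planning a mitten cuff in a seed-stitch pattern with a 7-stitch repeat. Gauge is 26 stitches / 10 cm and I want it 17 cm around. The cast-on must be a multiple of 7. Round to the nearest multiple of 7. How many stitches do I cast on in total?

Cast on 42 stitches.

26 / 10 = 2.6 sts per cm.
17 × 2.6 = 44.20 sts.
Nearest multiple of 7: 42.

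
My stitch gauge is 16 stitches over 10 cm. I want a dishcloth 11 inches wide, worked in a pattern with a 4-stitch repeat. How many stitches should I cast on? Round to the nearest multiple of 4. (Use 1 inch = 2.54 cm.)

11 in = 11 × 2.54 = 27.94 cm.
16 / 10 = 1.6 sts/cm.
27.94 × 1.6 = 44.70 sts.
→ 44.

Cast on 44 stitches.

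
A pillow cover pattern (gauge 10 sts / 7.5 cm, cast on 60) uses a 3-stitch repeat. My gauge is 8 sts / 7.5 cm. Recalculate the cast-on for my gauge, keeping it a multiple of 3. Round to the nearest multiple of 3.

60 × 8 / 10 = 48.00.
Nearest multiple of 3: 48.

CO 48 sts.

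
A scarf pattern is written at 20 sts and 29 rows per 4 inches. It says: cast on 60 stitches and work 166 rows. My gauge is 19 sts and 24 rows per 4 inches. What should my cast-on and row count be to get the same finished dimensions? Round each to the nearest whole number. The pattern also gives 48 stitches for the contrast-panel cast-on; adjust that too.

Cast on 57 stitches; work 137 rows; contrast-panel cast-on 46 stitches.

Stitches: 60 × 19/20 = 57.00 → 57.
Rows: 166 × 24/29 = 137.38 → 137.
contrast-panel cast-on: 48 × 19/20 = 45.60 → 46.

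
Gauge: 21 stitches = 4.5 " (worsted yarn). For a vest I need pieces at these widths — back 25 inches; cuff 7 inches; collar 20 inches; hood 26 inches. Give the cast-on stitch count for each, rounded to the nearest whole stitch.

back 117; cuff 33; collar 93; hood 121.

Rate = 21/4.5 = 4.667 sts per in.
back: 25 × 4.667 = 116.67 → 117.
cuff: 7 × 4.667 = 32.67 → 33.
collar: 20 × 4.667 = 93.33 → 93.
hood: 26 × 4.667 = 121.33 → 121.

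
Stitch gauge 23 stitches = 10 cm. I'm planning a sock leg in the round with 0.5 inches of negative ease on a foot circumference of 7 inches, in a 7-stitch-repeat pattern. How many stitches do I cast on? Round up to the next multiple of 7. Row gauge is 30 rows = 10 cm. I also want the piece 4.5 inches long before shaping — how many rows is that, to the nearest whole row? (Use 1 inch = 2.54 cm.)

Finished = 7 − 0.5 = 6.5 inches.
6.5 inches × 2.54 = 16.51 cm.
23/10 = 2.3 sts per cm; 16.51 × 2.3 = 37.97 sts.
Next multiple of 7 → 42.
4.5 inches = 11.43 cm; × 3 = 34.29 → 34 rows.

Cast on 42 stitches; work 34 rows.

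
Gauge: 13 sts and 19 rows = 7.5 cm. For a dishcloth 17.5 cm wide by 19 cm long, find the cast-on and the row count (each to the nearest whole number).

Cast on 30 stitches and work 48 rows.

Stitch gauge = 13/7.5 = 1.733 sts/cm; 17.5 × 1.733 = 30.33 → 30 sts.
Row gauge = 19/7.5 = 2.533 rows/cm; 19 × 2.533 = 48.13 → 48 rows.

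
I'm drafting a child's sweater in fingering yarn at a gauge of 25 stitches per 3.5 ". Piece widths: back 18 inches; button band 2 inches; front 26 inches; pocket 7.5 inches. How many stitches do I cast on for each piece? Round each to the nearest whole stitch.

back 129; button band 14; front 186; pocket 54.

Rate = 25/3.5 = 7.143 sts per in.
back: 18 × 7.143 = 128.57 → 129.
button band: 2 × 7.143 = 14.29 → 14.
front: 26 × 7.143 = 185.71 → 186.
pocket: 7.5 × 7.143 = 53.57 → 54.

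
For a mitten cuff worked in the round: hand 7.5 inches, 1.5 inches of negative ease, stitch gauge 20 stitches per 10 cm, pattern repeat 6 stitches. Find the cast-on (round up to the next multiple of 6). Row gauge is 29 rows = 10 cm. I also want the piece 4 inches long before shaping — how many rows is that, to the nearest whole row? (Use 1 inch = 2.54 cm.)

Cast on 36 stitches; work 29 rows.

Finished = 7.5 − 1.5 = 6 inches.
6 inches × 2.54 = 15.24 cm.
20/10 = 2 sts per cm; 15.24 × 2 = 30.48 sts.
Next multiple of 6 → 36.
4 inches = 10.16 cm; × 2.9 = 29.46 → 29 rows.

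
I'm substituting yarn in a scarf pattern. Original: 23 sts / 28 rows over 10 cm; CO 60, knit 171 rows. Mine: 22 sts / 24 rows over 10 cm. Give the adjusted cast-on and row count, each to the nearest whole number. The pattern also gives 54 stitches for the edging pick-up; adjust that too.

Cast on 57 stitches; work 147 rows; edging pick-up 52 stitches.

Stitches: 60 × 22/23 = 57.39 → 57.
Rows: 171 × 24/28 = 146.57 → 147.
edging pick-up: 54 × 22/23 = 51.65 → 52.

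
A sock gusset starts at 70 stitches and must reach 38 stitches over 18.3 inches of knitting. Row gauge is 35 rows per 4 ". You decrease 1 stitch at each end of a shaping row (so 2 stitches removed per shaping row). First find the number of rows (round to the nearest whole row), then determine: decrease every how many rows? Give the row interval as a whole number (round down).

Decrease every 10th row.

Rows = 18.3 × 8.75 = 160.1 → 160 rows.
Stitches to remove: 32 → 16 shaping rows (at 2 st each).
160 / 16 = 10.00 → every 10 rows.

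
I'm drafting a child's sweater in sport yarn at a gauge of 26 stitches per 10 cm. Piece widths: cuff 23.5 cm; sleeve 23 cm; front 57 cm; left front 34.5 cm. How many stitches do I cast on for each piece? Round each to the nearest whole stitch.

cuff 61; sleeve 60; front 148; left front 90.

Rate = 26/10 = 2.6 sts per cm.
cuff: 23.5 × 2.6 = 61.10 → 61.
sleeve: 23 × 2.6 = 59.80 → 60.
front: 57 × 2.6 = 148.20 → 148.
left front: 34.5 × 2.6 = 89.70 → 90.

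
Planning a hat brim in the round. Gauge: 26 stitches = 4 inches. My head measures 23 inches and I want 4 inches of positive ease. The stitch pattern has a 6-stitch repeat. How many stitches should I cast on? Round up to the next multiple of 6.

CO 180 sts.

Finished = 23 + 4 = 27 inches.
26 / 4 = 6.5 sts/in.
27 × 6.5 = 175.50 sts.
Next multiple of 6: 180.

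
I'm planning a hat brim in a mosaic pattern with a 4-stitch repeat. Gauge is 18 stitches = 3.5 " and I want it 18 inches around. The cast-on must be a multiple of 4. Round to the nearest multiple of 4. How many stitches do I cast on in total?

CO 92 sts.

18 / 3.5 = 5.143 sts per inch.
18 × 5.143 = 92.57 sts.
Nearest multiple of 4: 92.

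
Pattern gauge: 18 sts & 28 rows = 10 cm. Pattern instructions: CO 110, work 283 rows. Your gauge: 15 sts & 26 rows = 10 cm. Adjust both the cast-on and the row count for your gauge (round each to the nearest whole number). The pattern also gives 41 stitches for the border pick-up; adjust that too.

Stitches: 110 × 15/18 = 91.67 → 92.
Rows: 283 × 26/28 = 262.79 → 263.
border pick-up: 41 × 15/18 = 34.17 → 34.

Cast on 92 stitches; work 263 rows; border pick-up 34 stitches.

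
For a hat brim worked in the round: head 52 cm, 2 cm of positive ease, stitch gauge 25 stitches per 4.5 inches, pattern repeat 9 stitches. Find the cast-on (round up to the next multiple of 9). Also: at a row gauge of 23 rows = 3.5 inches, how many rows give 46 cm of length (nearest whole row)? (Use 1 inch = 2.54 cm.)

Cast on 126 stitches; work 119 rows.

Finished = 52 + 2 = 54 cm.
54 cm × 1/2.54 = 21.26 inches.
25/4.5 = 5.556 sts per in; 21.26 × 5.556 = 118.11 sts.
Next multiple of 9 → 126.
46 cm = 18.11 inches; × 6.571 = 119.01 → 119 rows.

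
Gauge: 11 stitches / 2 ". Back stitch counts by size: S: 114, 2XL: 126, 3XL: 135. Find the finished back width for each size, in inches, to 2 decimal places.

S 20.73 inches; 2XL 22.91 inches; 3XL 24.55 inches.

11/2 = 5.5 sts per in.
S: 114 / 5.5 = 20.727 → 20.73 in.
2XL: 126 / 5.5 = 22.909 → 22.91 in.
3XL: 135 / 5.5 = 24.545 → 24.55 in.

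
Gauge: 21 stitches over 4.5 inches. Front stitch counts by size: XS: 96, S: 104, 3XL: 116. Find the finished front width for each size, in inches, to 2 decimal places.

21/4.5 = 4.667 sts per in.
XS: 96 / 4.667 = 20.571 → 20.57 in.
S: 104 / 4.667 = 22.286 → 22.29 in.
3XL: 116 / 4.667 = 24.857 → 24.86 in.

XS 20.57 inches; S 22.29 inches; 3XL 24.86 inches.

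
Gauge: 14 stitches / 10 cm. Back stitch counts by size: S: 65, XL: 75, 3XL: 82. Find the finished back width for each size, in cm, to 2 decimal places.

14/10 = 1.4 sts per cm.
S: 65 / 1.4 = 46.429 → 46.43 cm.
XL: 75 / 1.4 = 53.571 → 53.57 cm.
3XL: 82 / 1.4 = 58.571 → 58.57 cm.

S 46.43 cm; XL 53.57 cm; 3XL 58.57 cm.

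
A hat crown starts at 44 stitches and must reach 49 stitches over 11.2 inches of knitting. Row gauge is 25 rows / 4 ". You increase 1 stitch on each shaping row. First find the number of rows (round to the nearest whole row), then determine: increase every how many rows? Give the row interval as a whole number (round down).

Rows = 11.2 × 6.25 = 70.0 → 70 rows.
Stitches to add: 5 → 5 shaping rows (at 1 st each).
70 / 5 = 14.00 → every 14 rows.

Increase every 14th row.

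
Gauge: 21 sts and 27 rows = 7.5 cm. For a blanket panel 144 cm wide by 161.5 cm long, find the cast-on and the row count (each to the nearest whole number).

Cast on 403 stitches and work 581 rows.

Stitch gauge = 21/7.5 = 2.8 sts/cm; 144 × 2.8 = 403.20 → 403 sts.
Row gauge = 27/7.5 = 3.6 rows/cm; 161.5 × 3.6 = 581.40 → 581 rows.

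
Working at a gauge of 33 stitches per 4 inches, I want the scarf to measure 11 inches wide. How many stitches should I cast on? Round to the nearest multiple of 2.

CO 90 sts.

33 stitches / 4 in = 8.25 stitches per inch.
11 × 8.25 = 90.75 stitches.
Round to nearest multiple of 2 → 90.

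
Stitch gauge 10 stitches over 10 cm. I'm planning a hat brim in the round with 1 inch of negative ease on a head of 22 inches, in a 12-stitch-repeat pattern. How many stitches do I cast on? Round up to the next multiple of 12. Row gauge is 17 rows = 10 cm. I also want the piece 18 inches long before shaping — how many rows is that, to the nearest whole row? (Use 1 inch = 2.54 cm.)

Finished = 22 − 1 = 21 inches.
21 inches × 2.54 = 53.34 cm.
10/10 = 1 sts per cm; 53.34 × 1 = 53.34 sts.
Next multiple of 12 → 60.
18 inches = 45.72 cm; × 1.7 = 77.72 → 78 rows.

Cast on 60 stitches; work 78 rows.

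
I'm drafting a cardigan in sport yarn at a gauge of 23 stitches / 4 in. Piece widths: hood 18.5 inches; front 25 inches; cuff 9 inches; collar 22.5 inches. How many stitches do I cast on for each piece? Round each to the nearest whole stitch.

hood 106; front 144; cuff 52; collar 129.

Rate = 23/4 = 5.75 sts per in.
hood: 18.5 × 5.75 = 106.38 → 106.
front: 25 × 5.75 = 143.75 → 144.
cuff: 9 × 5.75 = 51.75 → 52.
collar: 22.5 × 5.75 = 129.38 → 129.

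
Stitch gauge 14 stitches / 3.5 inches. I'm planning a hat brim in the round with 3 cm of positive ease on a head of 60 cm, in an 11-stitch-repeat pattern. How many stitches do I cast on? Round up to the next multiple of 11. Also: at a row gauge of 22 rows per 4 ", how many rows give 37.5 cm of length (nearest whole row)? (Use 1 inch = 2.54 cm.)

Cast on 110 stitches; work 81 rows.

Finished = 60 + 3 = 63 cm.
63 cm × 1/2.54 = 24.80 inches.
14/3.5 = 4 sts per in; 24.80 × 4 = 99.21 sts.
Next multiple of 11 → 110.
37.5 cm = 14.76 inches; × 5.5 = 81.20 → 81 rows.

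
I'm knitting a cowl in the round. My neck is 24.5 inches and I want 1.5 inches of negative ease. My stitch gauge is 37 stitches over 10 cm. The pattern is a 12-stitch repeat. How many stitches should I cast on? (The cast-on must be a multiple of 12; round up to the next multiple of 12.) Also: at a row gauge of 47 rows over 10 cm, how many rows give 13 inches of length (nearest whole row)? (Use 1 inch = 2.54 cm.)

Finished = 24.5 − 1.5 = 23 inches.
23 inches × 2.54 = 58.42 cm.
37/10 = 3.7 sts per cm; 58.42 × 3.7 = 216.15 sts.
Next multiple of 12 → 228.
13 inches = 33.02 cm; × 4.7 = 155.19 → 155 rows.

Cast on 228 stitches; work 155 rows.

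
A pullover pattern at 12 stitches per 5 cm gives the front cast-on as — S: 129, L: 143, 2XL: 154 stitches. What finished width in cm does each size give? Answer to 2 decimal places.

S 53.75 cm; L 59.58 cm; 2XL 64.17 cm.

12/5 = 2.4 sts per cm.
S: 129 / 2.4 = 53.750 → 53.75 cm.
L: 143 / 2.4 = 59.583 → 59.58 cm.
2XL: 154 / 2.4 = 64.167 → 64.17 cm.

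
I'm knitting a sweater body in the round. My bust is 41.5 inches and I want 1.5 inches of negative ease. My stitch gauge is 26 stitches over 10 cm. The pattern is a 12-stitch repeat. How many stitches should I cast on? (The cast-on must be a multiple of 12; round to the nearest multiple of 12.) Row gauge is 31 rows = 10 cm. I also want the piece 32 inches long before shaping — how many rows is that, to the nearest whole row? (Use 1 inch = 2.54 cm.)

Finished = 41.5 − 1.5 = 40 inches.
40 inches × 2.54 = 101.60 cm.
26/10 = 2.6 sts per cm; 101.60 × 2.6 = 264.16 sts.
Nearest multiple of 12 → 264.
32 inches = 81.28 cm; × 3.1 = 251.97 → 252 rows.

Cast on 264 stitches; work 252 rows.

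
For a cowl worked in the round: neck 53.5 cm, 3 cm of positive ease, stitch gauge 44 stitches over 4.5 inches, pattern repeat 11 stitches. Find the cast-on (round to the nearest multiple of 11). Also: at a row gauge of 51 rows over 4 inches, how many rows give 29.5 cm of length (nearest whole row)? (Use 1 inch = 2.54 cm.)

Cast on 220 stitches; work 148 rows.

Finished = 53.5 + 3 = 56.5 cm.
56.5 cm × 1/2.54 = 22.24 inches.
44/4.5 = 9.778 sts per in; 22.24 × 9.778 = 217.50 sts.
Nearest multiple of 11 → 220.
29.5 cm = 11.61 inches; × 12.75 = 148.08 → 148 rows.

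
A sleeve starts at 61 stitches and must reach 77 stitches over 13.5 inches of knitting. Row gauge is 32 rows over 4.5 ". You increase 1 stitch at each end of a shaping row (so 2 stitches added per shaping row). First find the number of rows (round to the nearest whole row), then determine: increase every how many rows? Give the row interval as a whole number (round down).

Rows = 13.5 × 7.111 = 96.0 → 96 rows.
Stitches to add: 16 → 8 shaping rows (at 2 st each).
96 / 8 = 12.00 → every 12 rows.

Increase every 12th row.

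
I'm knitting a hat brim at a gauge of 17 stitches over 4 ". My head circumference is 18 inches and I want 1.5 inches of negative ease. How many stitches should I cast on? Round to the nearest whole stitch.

Finished = 18 − 1.5 = 16.5 in.
17 / 4 = 4.25 sts per inch.
16.50 × 4.25 = 70.12 sts.
→ 70 sts.

CO 70 sts.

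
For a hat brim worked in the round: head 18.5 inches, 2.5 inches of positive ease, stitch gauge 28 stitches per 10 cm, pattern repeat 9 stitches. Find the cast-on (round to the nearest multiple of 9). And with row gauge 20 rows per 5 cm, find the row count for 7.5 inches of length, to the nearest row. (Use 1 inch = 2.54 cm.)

Cast on 153 stitches; work 76 rows.

Finished = 18.5 + 2.5 = 21 inches.
21 inches × 2.54 = 53.34 cm.
28/10 = 2.8 sts per cm; 53.34 × 2.8 = 149.35 sts.
Nearest multiple of 9 → 153.
7.5 inches = 19.05 cm; × 4 = 76.20 → 76 rows.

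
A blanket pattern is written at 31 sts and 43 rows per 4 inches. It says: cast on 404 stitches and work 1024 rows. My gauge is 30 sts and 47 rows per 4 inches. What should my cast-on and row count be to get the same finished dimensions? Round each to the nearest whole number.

Cast on 391 stitches; work 1119 rows.

Stitches: 404 × 30/31 = 390.97 → 391.
Rows: 1024 × 47/43 = 1119.26 → 1119.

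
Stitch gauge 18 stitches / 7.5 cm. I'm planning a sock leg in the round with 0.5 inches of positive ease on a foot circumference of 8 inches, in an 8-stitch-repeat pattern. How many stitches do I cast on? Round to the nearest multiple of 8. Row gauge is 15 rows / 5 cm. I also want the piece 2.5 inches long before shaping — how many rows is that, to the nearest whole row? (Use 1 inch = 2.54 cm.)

Finished = 8 + 0.5 = 8.5 inches.
8.5 inches × 2.54 = 21.59 cm.
18/7.5 = 2.4 sts per cm; 21.59 × 2.4 = 51.82 sts.
Nearest multiple of 8 → 48.
2.5 inches = 6.35 cm; × 3 = 19.05 → 19 rows.

Cast on 48 stitches; work 19 rows.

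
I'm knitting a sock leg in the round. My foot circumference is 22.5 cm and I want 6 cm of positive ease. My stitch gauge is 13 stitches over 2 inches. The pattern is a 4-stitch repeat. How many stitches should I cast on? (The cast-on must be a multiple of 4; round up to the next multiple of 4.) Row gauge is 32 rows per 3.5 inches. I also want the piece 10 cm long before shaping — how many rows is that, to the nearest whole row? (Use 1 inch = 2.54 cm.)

Finished = 22.5 + 6 = 28.5 cm.
28.5 cm × 1/2.54 = 11.22 inches.
13/2 = 6.5 sts per in; 11.22 × 6.5 = 72.93 sts.
Next multiple of 4 → 76.
10 cm = 3.94 inches; × 9.143 = 36.00 → 36 rows.

Cast on 76 stitches; work 36 rows.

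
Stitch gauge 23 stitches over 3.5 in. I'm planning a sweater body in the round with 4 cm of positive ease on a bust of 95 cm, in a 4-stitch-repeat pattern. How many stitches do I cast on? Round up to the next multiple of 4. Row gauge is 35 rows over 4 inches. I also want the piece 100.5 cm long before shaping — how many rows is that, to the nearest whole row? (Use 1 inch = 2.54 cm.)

Finished = 95 + 4 = 99 cm.
99 cm × 1/2.54 = 38.98 inches.
23/3.5 = 6.571 sts per in; 38.98 × 6.571 = 256.13 sts.
Next multiple of 4 → 260.
100.5 cm = 39.57 inches; × 8.75 = 346.21 → 346 rows.

Cast on 260 stitches; work 346 rows.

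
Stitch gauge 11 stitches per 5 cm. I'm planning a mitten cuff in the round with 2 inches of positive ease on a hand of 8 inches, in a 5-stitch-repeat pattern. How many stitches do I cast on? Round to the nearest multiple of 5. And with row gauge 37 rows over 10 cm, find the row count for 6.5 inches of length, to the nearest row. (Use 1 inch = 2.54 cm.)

Finished = 8 + 2 = 10 inches.
10 inches × 2.54 = 25.40 cm.
11/5 = 2.2 sts per cm; 25.40 × 2.2 = 55.88 sts.
Nearest multiple of 5 → 55.
6.5 inches = 16.51 cm; × 3.7 = 61.09 → 61 rows.

Cast on 55 stitches; work 61 rows.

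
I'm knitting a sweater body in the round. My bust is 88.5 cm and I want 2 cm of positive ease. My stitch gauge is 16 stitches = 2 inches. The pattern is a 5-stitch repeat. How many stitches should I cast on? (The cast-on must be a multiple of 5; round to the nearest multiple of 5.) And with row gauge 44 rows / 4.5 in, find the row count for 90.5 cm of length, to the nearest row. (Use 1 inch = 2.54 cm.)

Finished = 88.5 + 2 = 90.5 cm.
90.5 cm × 1/2.54 = 35.63 inches.
16/2 = 8 sts per in; 35.63 × 8 = 285.04 sts.
Nearest multiple of 5 → 285.
90.5 cm = 35.63 inches; × 9.778 = 348.38 → 348 rows.

Cast on 285 stitches; work 348 rows.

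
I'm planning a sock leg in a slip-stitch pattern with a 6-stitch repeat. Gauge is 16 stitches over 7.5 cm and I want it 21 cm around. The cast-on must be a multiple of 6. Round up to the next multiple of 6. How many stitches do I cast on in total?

Cast on 48 stitches.

16 / 7.5 = 2.133 sts per cm.
21 × 2.133 = 44.80 sts.
Next multiple of 6: 48.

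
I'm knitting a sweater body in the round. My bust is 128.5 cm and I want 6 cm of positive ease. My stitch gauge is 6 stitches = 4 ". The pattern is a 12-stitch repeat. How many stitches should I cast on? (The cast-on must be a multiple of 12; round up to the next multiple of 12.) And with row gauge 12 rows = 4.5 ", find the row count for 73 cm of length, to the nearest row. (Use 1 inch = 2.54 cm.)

Finished = 128.5 + 6 = 134.5 cm.
134.5 cm × 1/2.54 = 52.95 inches.
6/4 = 1.5 sts per in; 52.95 × 1.5 = 79.43 sts.
Next multiple of 12 → 84.
73 cm = 28.74 inches; × 2.667 = 76.64 → 77 rows.

Cast on 84 stitches; work 77 rows.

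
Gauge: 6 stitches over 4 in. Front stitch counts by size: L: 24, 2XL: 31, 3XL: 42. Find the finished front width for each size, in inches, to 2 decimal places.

6/4 = 1.5 sts per in.
L: 24 / 1.5 = 16.000 → 16.00 in.
2XL: 31 / 1.5 = 20.667 → 20.67 in.
3XL: 42 / 1.5 = 28.000 → 28.00 in.

L 16.00 inches; 2XL 20.67 inches; 3XL 28.00 inches.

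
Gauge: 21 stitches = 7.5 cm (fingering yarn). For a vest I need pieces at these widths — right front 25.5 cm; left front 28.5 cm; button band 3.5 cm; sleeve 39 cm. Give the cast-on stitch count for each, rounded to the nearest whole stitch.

right front 71; left front 80; button band 10; sleeve 109.

Rate = 21/7.5 = 2.8 sts per cm.
right front: 25.5 × 2.8 = 71.40 → 71.
left front: 28.5 × 2.8 = 79.80 → 80.
button band: 3.5 × 2.8 = 9.80 → 10.
sleeve: 39 × 2.8 = 109.20 → 109.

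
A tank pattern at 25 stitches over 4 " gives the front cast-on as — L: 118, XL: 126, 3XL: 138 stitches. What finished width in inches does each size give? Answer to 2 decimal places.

L 18.88 inches; XL 20.16 inches; 3XL 22.08 inches.

25/4 = 6.25 sts per in.
L: 118 / 6.25 = 18.880 → 18.88 in.
XL: 126 / 6.25 = 20.160 → 20.16 in.
3XL: 138 / 6.25 = 22.080 → 22.08 in.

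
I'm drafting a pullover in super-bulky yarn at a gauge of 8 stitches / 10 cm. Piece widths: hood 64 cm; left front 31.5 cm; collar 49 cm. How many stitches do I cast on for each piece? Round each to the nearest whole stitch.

hood 51; left front 25; collar 39.

Rate = 8/10 = 0.8 sts per cm.
hood: 64 × 0.8 = 51.20 → 51.
left front: 31.5 × 0.8 = 25.20 → 25.
collar: 49 × 0.8 = 39.20 → 39.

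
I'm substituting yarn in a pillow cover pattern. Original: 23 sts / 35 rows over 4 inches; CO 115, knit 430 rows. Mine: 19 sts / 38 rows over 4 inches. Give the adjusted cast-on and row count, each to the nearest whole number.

Cast on 95 stitches; work 467 rows.

Stitches: 115 × 19/23 = 95.00 → 95.
Rows: 430 × 38/35 = 466.86 → 467.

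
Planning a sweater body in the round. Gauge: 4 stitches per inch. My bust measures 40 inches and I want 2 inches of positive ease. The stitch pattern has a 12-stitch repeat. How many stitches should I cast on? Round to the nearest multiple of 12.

Finished = 40 + 2 = 42 inches.
4 / 1 = 4 sts/in.
42 × 4 = 168.00 sts.
Nearest multiple of 12: 168.

168 stitches.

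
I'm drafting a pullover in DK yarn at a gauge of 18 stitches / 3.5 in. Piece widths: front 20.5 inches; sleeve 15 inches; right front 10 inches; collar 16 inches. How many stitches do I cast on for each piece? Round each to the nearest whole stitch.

Rate = 18/3.5 = 5.143 sts per in.
front: 20.5 × 5.143 = 105.43 → 105.
sleeve: 15 × 5.143 = 77.14 → 77.
right front: 10 × 5.143 = 51.43 → 51.
collar: 16 × 5.143 = 82.29 → 82.

front 105; sleeve 77; right front 51; collar 82.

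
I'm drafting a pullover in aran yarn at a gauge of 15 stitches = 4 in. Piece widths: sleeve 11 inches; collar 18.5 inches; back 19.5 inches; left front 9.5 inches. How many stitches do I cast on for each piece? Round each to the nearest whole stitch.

Rate = 15/4 = 3.75 sts per in.
sleeve: 11 × 3.75 = 41.25 → 41.
collar: 18.5 × 3.75 = 69.38 → 69.
back: 19.5 × 3.75 = 73.12 → 73.
left front: 9.5 × 3.75 = 35.62 → 36.

sleeve 41; collar 69; back 73; left front 36.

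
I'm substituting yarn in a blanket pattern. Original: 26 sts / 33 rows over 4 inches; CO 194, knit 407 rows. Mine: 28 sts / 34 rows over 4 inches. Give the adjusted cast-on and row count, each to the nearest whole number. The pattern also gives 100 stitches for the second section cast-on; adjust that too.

Stitches: 194 × 28/26 = 208.92 → 209.
Rows: 407 × 34/33 = 419.33 → 419.
second section cast-on: 100 × 28/26 = 107.69 → 108.

Cast on 209 stitches; work 419 rows; second section cast-on 108 stitches.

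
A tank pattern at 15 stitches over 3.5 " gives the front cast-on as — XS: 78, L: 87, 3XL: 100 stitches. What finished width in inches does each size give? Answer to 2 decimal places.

XS 18.20 inches; L 20.30 inches; 3XL 23.33 inches.

15/3.5 = 4.286 sts per in.
XS: 78 / 4.286 = 18.200 → 18.20 in.
L: 87 / 4.286 = 20.300 → 20.30 in.
3XL: 100 / 4.286 = 23.333 → 23.33 in.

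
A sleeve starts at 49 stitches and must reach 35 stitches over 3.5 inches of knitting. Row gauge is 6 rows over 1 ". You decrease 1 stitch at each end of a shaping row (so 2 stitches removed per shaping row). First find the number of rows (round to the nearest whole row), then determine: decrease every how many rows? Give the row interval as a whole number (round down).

Decrease every 3rd row.

Rows = 3.5 × 6 = 21.0 → 21 rows.
Stitches to remove: 14 → 7 shaping rows (at 2 st each).
21 / 7 = 3.00 → every 3 rows.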